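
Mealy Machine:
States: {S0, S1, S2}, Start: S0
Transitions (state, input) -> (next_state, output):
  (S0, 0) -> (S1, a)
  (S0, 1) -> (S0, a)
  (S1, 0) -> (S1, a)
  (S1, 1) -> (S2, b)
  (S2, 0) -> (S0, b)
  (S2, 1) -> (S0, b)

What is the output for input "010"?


Step-by-step:
  (S0, 0) -> (S1, a)
  (S1, 1) -> (S2, b)
  (S2, 0) -> (S0, b)

"abb"


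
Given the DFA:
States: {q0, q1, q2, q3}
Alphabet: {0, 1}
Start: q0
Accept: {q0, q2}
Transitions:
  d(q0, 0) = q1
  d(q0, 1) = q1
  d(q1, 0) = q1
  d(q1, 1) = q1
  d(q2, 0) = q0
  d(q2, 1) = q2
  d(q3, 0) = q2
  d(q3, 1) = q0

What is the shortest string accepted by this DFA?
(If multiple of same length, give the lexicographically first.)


BFS by string length (lex-first path to each state shown):
  len 0: q0<-""
Found accept state at length 0.

"" (empty string)


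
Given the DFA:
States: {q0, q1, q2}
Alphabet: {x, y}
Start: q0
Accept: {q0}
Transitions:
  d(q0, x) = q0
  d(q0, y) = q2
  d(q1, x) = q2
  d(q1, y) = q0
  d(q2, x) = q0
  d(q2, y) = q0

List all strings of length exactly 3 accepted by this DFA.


All strings of length 3: 8 total
Accepted: 5

"xxx", "xyx", "xyy", "yxx", "yyx"


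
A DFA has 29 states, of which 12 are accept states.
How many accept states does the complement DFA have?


Complement swaps accept and non-accept states.
29 - 12 = 17

17


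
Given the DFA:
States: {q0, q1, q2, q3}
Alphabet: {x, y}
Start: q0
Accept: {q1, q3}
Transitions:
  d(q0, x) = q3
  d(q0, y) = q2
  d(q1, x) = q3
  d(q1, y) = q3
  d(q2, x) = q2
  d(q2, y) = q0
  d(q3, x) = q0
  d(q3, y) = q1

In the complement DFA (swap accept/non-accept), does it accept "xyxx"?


Trace: q0 -> q3 -> q1 -> q3 -> q0
Final: q0
Original accept: {q1, q3}
Complement: q0 is not in original accept

Yes, complement accepts (original rejects)


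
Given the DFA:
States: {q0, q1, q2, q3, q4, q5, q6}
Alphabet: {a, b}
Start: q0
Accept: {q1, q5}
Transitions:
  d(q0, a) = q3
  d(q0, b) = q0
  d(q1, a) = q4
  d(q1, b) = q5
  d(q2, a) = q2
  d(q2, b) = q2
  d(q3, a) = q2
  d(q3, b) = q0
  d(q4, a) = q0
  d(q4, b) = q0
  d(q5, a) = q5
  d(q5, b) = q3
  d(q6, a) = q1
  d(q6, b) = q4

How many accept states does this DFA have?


Accept states listed: {q1, q5}
Counting: q1(1) q5(2)

2


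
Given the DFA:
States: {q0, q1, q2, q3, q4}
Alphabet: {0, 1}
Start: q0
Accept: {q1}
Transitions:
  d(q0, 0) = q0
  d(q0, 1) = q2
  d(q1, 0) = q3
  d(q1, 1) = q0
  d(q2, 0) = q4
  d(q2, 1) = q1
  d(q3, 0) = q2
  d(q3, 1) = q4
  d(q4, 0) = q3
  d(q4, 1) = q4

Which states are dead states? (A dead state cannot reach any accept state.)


Forward reachability from each state:
  q0 -> reaches accept state q1 (live)
  q1 -> reaches accept state q1 (live)
  q2 -> reaches accept state q1 (live)
  q3 -> reaches accept state q1 (live)
  q4 -> reaches accept state q1 (live)

None (all states can reach an accept state)


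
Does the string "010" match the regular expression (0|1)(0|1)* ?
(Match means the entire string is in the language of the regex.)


|string| = 3; first = '0'; last = '0'

Yes, "010" matches (0|1)(0|1)*


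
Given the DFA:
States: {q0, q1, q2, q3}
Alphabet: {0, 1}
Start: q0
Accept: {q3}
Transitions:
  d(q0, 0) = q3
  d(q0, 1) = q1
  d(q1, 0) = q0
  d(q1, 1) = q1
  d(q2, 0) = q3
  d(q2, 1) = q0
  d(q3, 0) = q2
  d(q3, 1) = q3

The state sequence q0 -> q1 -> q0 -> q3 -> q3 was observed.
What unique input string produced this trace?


Trace back each transition to find the symbol:
  q0 --[1]--> q1
  q1 --[0]--> q0
  q0 --[0]--> q3
  q3 --[1]--> q3

"1001"


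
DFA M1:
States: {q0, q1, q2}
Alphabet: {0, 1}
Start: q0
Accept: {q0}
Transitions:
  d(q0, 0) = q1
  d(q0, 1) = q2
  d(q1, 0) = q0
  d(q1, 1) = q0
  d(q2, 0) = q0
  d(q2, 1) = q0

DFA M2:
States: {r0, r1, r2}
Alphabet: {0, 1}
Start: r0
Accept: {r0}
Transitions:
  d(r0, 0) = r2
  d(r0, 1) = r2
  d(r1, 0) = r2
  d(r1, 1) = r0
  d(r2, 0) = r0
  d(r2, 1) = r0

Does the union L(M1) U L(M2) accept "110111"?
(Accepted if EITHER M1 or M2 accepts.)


M1: final=q0 accepted=True
M2: final=r0 accepted=True

Yes, union accepts


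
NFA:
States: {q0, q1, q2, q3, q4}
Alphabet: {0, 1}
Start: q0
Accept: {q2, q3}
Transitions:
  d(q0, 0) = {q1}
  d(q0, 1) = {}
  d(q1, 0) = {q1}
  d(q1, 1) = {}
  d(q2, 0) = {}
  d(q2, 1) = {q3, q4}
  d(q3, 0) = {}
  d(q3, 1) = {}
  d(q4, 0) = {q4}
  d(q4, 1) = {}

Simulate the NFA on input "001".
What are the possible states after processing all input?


Start: {q0}
  --0--> {q1}
  --0--> {q1}
  --1--> {}

{} (empty set, no valid transitions)


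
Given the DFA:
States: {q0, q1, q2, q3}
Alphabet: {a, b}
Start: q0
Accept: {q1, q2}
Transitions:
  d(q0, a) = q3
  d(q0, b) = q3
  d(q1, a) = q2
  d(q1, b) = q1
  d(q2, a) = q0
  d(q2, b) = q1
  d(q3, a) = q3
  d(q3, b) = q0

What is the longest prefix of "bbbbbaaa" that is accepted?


Run the DFA, marking each prefix where the state is accepting:
  "" -> q0 [reject]
  "b" -> q3 [reject]
  "bb" -> q0 [reject]
  "bbb" -> q3 [reject]
  "bbbb" -> q0 [reject]
  "bbbbb" -> q3 [reject]
  "bbbbba" -> q3 [reject]
  "bbbbbaa" -> q3 [reject]
  "bbbbbaaa" -> q3 [reject]

No prefix is accepted


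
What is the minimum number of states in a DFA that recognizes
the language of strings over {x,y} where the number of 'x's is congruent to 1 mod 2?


States track (count of 'x') mod 2.
Need 2 states: one per remainder 0..1; accept = remainder 1.

2


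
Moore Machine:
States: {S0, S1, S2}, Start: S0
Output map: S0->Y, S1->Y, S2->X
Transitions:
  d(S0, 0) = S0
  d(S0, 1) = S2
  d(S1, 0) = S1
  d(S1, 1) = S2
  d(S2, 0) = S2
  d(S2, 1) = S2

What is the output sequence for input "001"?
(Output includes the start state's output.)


Start: S0 (output Y)
  --0--> S0 (output Y)
  --0--> S0 (output Y)
  --1--> S2 (output X)

"YYYX"


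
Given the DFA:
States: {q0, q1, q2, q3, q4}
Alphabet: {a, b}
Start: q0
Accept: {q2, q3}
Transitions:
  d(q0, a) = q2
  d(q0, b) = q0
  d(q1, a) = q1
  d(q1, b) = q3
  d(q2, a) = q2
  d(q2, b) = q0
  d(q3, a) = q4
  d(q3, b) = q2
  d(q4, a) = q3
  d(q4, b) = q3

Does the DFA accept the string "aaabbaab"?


Trace: q0 -> q2 -> q2 -> q2 -> q0 -> q0 -> q2 -> q2 -> q0
Final state: q0
Accept states: {q2, q3}

No, rejected (final state q0 is not an accept state)


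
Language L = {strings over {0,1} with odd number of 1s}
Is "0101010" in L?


count('1') = 3; 3 mod 2 = 1

Yes, "0101010" is in L


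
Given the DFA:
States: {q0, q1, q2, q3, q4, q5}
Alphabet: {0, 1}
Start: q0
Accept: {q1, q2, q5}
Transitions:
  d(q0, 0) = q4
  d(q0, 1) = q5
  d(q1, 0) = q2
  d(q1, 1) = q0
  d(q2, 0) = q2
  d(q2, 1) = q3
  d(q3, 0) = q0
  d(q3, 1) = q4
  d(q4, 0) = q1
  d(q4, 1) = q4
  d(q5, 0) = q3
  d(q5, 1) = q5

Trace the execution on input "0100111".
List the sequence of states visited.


Input: 0100111
d(q0, 0) = q4
d(q4, 1) = q4
d(q4, 0) = q1
d(q1, 0) = q2
d(q2, 1) = q3
d(q3, 1) = q4
d(q4, 1) = q4


q0 -> q4 -> q4 -> q1 -> q2 -> q3 -> q4 -> q4


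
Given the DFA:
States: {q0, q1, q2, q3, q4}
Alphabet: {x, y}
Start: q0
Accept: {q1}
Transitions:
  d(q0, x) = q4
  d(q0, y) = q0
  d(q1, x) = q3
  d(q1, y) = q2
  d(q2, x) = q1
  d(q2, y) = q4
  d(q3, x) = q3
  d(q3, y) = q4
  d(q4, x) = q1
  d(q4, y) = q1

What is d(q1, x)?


Looking up transition d(q1, x)

q3


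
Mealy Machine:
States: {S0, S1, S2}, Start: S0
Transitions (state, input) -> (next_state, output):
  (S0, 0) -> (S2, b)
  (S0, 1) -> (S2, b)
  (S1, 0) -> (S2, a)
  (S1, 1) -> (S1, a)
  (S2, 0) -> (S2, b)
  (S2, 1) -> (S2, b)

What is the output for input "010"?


Step-by-step:
  (S0, 0) -> (S2, b)
  (S2, 1) -> (S2, b)
  (S2, 0) -> (S2, b)

"bbb"


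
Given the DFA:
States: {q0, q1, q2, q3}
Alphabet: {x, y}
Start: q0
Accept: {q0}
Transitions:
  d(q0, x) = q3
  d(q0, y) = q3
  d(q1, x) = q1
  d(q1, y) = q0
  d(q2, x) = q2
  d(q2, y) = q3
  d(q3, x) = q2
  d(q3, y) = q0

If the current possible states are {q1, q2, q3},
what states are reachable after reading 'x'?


Apply transition on 'x' from each current state:
  d(q1, x) = q1
  d(q2, x) = q2
  d(q3, x) = q2

{q1, q2}


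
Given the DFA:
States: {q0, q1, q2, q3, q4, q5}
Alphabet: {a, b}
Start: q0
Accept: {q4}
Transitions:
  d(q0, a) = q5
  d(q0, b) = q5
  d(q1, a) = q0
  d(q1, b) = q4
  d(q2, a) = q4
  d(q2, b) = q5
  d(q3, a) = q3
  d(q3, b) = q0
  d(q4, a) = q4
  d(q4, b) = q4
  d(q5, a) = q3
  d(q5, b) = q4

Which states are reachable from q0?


BFS from q0:
  layer 0: {q0}
  layer 1: {q5}
  layer 2: {q3, q4}

{q0, q3, q4, q5}


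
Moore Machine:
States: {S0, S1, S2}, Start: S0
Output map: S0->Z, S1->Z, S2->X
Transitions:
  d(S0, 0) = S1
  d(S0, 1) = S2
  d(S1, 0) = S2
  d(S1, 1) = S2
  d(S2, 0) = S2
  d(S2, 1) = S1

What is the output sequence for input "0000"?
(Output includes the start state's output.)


Start: S0 (output Z)
  --0--> S1 (output Z)
  --0--> S2 (output X)
  --0--> S2 (output X)
  --0--> S2 (output X)

"ZZXXX"


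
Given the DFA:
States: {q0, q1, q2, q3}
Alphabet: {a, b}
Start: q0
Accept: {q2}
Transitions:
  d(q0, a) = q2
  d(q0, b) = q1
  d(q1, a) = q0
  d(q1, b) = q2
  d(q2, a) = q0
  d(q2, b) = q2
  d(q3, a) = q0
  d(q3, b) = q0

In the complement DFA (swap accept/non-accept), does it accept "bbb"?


Trace: q0 -> q1 -> q2 -> q2
Final: q2
Original accept: {q2}
Complement: q2 is in original accept

No, complement rejects (original accepts)


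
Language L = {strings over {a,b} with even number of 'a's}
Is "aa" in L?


count('a') = 2; 2 mod 2 = 0

Yes, "aa" is in L


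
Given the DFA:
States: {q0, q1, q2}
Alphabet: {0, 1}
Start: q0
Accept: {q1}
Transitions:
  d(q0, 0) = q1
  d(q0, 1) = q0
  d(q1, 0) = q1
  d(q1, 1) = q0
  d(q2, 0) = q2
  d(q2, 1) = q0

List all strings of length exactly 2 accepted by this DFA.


All strings of length 2: 4 total
Accepted: 2

"00", "10"


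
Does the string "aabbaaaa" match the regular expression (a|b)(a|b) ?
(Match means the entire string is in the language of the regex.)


|string| = 8; first = 'a'; last = 'a'

No, "aabbaaaa" does not match (a|b)(a|b)


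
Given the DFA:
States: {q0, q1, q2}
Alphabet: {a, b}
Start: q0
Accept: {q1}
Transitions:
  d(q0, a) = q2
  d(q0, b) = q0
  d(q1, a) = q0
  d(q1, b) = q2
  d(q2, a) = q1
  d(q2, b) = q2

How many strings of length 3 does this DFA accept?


Enumerating all length-3 strings:
  "aaa" -> q0 [reject]
  "aab" -> q2 [reject]
  "aba" -> q1 [accept]
  "abb" -> q2 [reject]
  "baa" -> q1 [accept]
  "bab" -> q2 [reject]
  "bba" -> q2 [reject]
  "bbb" -> q0 [reject]

2 out of 8


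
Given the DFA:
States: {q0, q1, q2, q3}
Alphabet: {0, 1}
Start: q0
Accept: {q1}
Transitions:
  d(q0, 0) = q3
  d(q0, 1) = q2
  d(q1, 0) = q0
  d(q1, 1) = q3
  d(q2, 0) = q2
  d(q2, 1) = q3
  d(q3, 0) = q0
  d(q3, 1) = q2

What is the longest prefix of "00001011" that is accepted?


Run the DFA, marking each prefix where the state is accepting:
  "" -> q0 [reject]
  "0" -> q3 [reject]
  "00" -> q0 [reject]
  "000" -> q3 [reject]
  "0000" -> q0 [reject]
  "00001" -> q2 [reject]
  "000010" -> q2 [reject]
  "0000101" -> q3 [reject]
  "00001011" -> q2 [reject]

No prefix is accepted


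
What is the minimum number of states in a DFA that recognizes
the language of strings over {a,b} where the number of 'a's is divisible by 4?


States track (count of 'a') mod 4.
Need 4 states: one per remainder 0..3; accept = remainder 0.

4


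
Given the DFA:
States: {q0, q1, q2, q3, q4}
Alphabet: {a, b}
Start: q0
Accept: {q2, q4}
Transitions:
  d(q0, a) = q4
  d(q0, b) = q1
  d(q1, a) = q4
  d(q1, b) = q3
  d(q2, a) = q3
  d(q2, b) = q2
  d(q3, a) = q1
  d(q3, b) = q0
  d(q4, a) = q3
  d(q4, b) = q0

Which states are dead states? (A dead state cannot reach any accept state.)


Forward reachability from each state:
  q0 -> reaches accept state q4 (live)
  q1 -> reaches accept state q4 (live)
  q2 -> reaches accept state q2 (live)
  q3 -> reaches accept state q4 (live)
  q4 -> reaches accept state q4 (live)

None (all states can reach an accept state)


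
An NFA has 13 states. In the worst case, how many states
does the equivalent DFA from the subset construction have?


Subset construction: one DFA state per subset of NFA states.
2^13 = 8192

8192


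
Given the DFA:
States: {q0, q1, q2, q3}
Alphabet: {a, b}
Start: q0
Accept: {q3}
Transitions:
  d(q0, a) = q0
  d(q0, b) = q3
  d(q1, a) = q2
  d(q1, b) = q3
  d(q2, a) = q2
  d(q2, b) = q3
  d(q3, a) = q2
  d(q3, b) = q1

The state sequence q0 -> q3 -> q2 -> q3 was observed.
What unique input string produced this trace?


Trace back each transition to find the symbol:
  q0 --[b]--> q3
  q3 --[a]--> q2
  q2 --[b]--> q3

"bab"


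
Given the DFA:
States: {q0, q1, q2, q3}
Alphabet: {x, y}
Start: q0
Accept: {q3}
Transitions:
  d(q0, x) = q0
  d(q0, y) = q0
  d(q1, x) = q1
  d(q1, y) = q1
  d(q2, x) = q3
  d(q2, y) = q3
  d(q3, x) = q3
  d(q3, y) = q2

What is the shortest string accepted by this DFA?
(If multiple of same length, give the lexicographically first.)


BFS by string length (lex-first path to each state shown):
  len 0: q0<-""
  len 1: q0<-"x"
  len 2: q0<-"xx"
  len 3: q0<-"xxx"
  len 4: q0<-"xxxx"
  len 5: q0<-"xxxxx"
  len 6: q0<-"xxxxxx"
  len 7: q0<-"xxxxxxx"
  len 8: q0<-"xxxxxxxx"

No string accepted (empty language)


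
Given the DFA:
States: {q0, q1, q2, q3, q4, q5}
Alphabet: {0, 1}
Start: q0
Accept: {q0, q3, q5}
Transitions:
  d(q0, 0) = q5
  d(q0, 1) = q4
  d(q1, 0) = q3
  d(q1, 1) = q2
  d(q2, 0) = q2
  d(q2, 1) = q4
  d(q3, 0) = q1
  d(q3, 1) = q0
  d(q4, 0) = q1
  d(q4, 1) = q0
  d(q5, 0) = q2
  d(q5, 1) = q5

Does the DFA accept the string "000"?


Trace: q0 -> q5 -> q2 -> q2
Final state: q2
Accept states: {q0, q3, q5}

No, rejected (final state q2 is not an accept state)


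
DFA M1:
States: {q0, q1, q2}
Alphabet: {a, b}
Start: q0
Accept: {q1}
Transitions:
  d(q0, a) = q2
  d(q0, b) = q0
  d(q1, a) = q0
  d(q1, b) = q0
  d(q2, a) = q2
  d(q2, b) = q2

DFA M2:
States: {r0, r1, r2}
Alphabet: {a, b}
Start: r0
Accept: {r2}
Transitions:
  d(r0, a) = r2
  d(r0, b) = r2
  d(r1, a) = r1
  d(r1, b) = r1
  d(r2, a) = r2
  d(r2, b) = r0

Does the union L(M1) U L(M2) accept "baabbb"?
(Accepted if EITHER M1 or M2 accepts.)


M1: final=q2 accepted=False
M2: final=r0 accepted=False

No, union rejects (neither accepts)


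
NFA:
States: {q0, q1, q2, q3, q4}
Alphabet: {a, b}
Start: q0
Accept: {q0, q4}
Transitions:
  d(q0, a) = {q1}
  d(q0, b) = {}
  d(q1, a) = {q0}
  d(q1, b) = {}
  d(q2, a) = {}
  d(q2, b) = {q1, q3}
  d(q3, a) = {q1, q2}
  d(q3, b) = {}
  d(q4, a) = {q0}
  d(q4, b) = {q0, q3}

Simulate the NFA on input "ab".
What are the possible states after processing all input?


Start: {q0}
  --a--> {q1}
  --b--> {}

{} (empty set, no valid transitions)


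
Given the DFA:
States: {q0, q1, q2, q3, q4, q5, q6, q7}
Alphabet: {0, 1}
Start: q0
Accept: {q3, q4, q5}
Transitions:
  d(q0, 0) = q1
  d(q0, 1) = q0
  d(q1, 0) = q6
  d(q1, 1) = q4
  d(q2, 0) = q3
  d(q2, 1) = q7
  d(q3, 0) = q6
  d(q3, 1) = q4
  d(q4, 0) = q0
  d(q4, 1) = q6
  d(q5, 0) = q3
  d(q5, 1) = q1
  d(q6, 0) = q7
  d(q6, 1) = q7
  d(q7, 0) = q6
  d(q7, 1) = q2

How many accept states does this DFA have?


Accept states listed: {q3, q4, q5}
Counting: q3(1) q4(2) q5(3)

3


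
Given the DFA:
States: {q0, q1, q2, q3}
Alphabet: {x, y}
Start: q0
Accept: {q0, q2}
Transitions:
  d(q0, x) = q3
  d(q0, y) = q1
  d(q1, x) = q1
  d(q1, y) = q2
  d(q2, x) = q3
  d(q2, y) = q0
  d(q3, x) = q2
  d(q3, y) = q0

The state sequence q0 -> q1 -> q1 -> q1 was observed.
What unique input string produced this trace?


Trace back each transition to find the symbol:
  q0 --[y]--> q1
  q1 --[x]--> q1
  q1 --[x]--> q1

"yxx"


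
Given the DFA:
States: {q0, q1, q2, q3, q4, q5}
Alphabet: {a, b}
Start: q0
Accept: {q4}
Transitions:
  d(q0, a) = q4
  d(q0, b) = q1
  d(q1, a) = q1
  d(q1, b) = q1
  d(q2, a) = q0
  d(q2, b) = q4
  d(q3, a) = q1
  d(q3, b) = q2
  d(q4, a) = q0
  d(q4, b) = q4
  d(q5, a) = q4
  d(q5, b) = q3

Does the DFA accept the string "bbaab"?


Trace: q0 -> q1 -> q1 -> q1 -> q1 -> q1
Final state: q1
Accept states: {q4}

No, rejected (final state q1 is not an accept state)


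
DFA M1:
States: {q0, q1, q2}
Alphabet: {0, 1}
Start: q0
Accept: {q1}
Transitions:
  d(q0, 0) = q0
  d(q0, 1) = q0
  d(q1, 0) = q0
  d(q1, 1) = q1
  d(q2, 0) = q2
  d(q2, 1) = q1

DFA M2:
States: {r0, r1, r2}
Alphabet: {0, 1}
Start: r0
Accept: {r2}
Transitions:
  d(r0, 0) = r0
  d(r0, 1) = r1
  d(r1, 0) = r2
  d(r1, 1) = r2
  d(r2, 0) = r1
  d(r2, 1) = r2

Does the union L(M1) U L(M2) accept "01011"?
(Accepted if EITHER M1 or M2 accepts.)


M1: final=q0 accepted=False
M2: final=r2 accepted=True

Yes, union accepts


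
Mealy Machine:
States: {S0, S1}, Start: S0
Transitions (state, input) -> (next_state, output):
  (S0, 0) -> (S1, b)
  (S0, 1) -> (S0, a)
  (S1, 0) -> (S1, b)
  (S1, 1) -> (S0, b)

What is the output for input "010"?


Step-by-step:
  (S0, 0) -> (S1, b)
  (S1, 1) -> (S0, b)
  (S0, 0) -> (S1, b)

"bbb"


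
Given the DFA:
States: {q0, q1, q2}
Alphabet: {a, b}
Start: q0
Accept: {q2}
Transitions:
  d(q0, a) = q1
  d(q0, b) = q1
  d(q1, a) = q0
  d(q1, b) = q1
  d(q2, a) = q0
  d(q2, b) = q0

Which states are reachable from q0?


BFS from q0:
  layer 0: {q0}
  layer 1: {q1}

{q0, q1}


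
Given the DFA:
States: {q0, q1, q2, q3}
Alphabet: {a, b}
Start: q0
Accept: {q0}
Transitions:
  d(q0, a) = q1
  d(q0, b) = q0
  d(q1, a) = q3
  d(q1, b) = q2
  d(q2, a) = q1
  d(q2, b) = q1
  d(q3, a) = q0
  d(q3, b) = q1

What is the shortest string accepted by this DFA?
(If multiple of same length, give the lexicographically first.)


BFS by string length (lex-first path to each state shown):
  len 0: q0<-""
Found accept state at length 0.

"" (empty string)


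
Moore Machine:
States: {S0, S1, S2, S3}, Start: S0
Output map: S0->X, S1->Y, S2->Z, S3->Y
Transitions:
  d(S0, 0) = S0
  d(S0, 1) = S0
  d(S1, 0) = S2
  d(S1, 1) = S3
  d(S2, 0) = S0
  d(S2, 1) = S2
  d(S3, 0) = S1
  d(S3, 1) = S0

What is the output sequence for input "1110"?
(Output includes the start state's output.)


Start: S0 (output X)
  --1--> S0 (output X)
  --1--> S0 (output X)
  --1--> S0 (output X)
  --0--> S0 (output X)

"XXXXX"


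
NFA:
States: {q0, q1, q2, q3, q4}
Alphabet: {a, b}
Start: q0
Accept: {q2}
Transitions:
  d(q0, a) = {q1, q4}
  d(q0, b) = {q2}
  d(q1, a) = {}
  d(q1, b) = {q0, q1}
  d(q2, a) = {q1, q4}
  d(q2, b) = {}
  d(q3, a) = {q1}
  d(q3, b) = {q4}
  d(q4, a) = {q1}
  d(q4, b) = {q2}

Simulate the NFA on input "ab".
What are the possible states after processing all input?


Start: {q0}
  --a--> {q1, q4}
  --b--> {q0, q1, q2}

{q0, q1, q2}


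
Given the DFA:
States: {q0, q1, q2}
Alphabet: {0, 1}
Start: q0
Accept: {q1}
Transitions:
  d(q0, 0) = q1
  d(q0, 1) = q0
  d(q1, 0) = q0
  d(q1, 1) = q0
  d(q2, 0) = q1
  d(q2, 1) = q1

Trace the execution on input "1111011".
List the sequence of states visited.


Input: 1111011
d(q0, 1) = q0
d(q0, 1) = q0
d(q0, 1) = q0
d(q0, 1) = q0
d(q0, 0) = q1
d(q1, 1) = q0
d(q0, 1) = q0


q0 -> q0 -> q0 -> q0 -> q0 -> q1 -> q0 -> q0


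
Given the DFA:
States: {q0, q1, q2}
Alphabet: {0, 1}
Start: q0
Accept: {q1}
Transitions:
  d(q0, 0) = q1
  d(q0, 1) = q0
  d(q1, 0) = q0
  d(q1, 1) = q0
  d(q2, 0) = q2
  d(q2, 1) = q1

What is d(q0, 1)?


Looking up transition d(q0, 1)

q0


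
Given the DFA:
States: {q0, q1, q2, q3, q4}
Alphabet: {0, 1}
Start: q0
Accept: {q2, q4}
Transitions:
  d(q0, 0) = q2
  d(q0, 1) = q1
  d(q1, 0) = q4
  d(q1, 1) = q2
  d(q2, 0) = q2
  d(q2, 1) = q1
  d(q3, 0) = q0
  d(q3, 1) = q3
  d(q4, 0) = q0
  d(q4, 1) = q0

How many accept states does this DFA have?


Accept states listed: {q2, q4}
Counting: q2(1) q4(2)

2


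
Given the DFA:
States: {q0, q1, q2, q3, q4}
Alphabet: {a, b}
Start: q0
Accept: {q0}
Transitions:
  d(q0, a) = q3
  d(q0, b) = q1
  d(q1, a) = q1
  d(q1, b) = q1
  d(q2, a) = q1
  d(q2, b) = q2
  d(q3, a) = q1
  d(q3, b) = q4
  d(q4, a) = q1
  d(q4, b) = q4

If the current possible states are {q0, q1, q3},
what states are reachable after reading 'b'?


Apply transition on 'b' from each current state:
  d(q0, b) = q1
  d(q1, b) = q1
  d(q3, b) = q4

{q1, q4}


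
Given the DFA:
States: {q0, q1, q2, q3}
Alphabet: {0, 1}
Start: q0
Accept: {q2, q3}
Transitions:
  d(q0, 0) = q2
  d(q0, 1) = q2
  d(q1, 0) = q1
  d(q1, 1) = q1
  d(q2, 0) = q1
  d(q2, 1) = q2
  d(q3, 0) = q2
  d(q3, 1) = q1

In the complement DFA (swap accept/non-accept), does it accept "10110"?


Trace: q0 -> q2 -> q1 -> q1 -> q1 -> q1
Final: q1
Original accept: {q2, q3}
Complement: q1 is not in original accept

Yes, complement accepts (original rejects)


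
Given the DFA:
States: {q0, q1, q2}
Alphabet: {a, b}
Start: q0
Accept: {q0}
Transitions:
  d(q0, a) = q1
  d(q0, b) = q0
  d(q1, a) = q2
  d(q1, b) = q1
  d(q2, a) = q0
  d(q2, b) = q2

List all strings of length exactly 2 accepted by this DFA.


All strings of length 2: 4 total
Accepted: 1

"bb"


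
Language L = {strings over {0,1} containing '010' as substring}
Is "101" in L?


'010' does not occur

No, "101" is not in L


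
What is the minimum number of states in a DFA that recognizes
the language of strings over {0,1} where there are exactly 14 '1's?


States: count = 0, 1, ..., 14 (that's 15 states), plus a dead state for count > 14.
Total: 15 + 1 = 16. Accept = count-14 state.

16


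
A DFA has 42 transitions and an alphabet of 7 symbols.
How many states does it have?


Each state has exactly one transition per symbol.
states = transitions / |alphabet| = 42 / 7 = 6

6


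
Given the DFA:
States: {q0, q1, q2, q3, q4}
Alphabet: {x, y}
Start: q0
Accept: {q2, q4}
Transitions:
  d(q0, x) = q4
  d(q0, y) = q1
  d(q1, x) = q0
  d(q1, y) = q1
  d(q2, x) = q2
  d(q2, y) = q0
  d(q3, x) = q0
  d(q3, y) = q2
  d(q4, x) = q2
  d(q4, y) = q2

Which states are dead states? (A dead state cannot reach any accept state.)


Forward reachability from each state:
  q0 -> reaches accept state q2 (live)
  q1 -> reaches accept state q2 (live)
  q2 -> reaches accept state q2 (live)
  q3 -> reaches accept state q2 (live)
  q4 -> reaches accept state q2 (live)

None (all states can reach an accept state)


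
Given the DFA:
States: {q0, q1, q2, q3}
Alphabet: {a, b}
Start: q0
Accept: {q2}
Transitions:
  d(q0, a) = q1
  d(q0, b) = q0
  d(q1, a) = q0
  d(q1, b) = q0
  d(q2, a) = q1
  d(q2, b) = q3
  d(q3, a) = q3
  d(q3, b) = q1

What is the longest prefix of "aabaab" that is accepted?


Run the DFA, marking each prefix where the state is accepting:
  "" -> q0 [reject]
  "a" -> q1 [reject]
  "aa" -> q0 [reject]
  "aab" -> q0 [reject]
  "aaba" -> q1 [reject]
  "aabaa" -> q0 [reject]
  "aabaab" -> q0 [reject]

No prefix is accepted


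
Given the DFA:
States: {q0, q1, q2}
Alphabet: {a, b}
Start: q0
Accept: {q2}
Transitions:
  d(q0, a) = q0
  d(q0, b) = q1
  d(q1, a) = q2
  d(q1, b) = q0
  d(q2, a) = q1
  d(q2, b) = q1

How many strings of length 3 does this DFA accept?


Enumerating all length-3 strings:
  "aaa" -> q0 [reject]
  "aab" -> q1 [reject]
  "aba" -> q2 [accept]
  "abb" -> q0 [reject]
  "baa" -> q1 [reject]
  "bab" -> q1 [reject]
  "bba" -> q0 [reject]
  "bbb" -> q1 [reject]

1 out of 8


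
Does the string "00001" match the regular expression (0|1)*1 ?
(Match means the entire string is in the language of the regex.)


|string| = 5; first = '0'; last = '1'

Yes, "00001" matches (0|1)*1


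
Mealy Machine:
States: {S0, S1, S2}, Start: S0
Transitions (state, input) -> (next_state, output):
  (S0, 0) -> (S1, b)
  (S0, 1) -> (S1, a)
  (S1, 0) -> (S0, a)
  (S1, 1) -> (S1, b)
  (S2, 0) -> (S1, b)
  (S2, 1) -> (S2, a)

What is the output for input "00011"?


Step-by-step:
  (S0, 0) -> (S1, b)
  (S1, 0) -> (S0, a)
  (S0, 0) -> (S1, b)
  (S1, 1) -> (S1, b)
  (S1, 1) -> (S1, b)

"babbb"


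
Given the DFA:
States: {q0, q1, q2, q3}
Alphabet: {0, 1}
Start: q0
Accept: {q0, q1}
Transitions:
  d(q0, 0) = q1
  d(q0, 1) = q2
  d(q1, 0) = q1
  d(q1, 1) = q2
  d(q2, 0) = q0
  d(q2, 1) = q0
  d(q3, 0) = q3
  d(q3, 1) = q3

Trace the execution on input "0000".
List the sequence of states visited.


Input: 0000
d(q0, 0) = q1
d(q1, 0) = q1
d(q1, 0) = q1
d(q1, 0) = q1


q0 -> q1 -> q1 -> q1 -> q1


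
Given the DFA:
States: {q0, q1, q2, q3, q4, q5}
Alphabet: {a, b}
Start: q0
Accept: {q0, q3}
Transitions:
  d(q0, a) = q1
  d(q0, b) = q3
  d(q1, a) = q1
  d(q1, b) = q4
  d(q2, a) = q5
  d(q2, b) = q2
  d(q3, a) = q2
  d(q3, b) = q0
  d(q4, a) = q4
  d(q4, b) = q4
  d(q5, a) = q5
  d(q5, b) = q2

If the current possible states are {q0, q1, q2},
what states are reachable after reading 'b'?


Apply transition on 'b' from each current state:
  d(q0, b) = q3
  d(q1, b) = q4
  d(q2, b) = q2

{q2, q3, q4}


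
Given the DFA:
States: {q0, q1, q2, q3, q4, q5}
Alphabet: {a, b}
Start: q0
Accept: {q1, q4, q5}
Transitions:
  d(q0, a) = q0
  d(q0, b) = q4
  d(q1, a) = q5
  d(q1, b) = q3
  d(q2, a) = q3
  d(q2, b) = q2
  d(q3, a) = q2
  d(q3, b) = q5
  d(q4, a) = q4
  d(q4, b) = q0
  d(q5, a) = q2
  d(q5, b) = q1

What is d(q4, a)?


Looking up transition d(q4, a)

q4


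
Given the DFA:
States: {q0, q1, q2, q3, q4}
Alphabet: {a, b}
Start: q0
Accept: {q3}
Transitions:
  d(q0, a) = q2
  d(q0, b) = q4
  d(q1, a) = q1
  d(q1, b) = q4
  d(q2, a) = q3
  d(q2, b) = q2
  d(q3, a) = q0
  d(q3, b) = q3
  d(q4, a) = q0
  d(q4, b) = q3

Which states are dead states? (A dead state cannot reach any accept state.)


Forward reachability from each state:
  q0 -> reaches accept state q3 (live)
  q1 -> reaches accept state q3 (live)
  q2 -> reaches accept state q3 (live)
  q3 -> reaches accept state q3 (live)
  q4 -> reaches accept state q3 (live)

None (all states can reach an accept state)


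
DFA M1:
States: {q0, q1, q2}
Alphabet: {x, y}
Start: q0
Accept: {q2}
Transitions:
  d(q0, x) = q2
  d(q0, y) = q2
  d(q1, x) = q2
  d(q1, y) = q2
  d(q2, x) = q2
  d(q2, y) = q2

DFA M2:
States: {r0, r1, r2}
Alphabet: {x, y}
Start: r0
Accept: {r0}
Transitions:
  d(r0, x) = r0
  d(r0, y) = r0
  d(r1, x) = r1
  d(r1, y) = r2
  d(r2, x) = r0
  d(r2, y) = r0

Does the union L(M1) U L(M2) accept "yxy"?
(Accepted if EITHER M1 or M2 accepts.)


M1: final=q2 accepted=True
M2: final=r0 accepted=True

Yes, union accepts


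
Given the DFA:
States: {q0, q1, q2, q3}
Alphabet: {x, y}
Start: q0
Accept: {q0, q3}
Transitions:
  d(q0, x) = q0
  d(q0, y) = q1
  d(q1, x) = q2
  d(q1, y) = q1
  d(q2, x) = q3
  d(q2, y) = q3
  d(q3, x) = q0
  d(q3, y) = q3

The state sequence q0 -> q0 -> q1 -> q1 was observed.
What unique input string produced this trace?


Trace back each transition to find the symbol:
  q0 --[x]--> q0
  q0 --[y]--> q1
  q1 --[y]--> q1

"xyy"


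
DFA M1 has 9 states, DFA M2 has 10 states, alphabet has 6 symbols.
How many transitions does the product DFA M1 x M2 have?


Product DFA has 9 * 10 = 90 states.
Each has 6 transitions: 90 * 6 = 540

540


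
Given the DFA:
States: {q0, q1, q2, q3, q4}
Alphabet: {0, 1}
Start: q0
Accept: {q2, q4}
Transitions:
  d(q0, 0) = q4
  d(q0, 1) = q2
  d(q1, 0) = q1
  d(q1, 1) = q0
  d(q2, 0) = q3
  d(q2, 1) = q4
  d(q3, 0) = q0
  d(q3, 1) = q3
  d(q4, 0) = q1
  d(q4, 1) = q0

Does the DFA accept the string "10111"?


Trace: q0 -> q2 -> q3 -> q3 -> q3 -> q3
Final state: q3
Accept states: {q2, q4}

No, rejected (final state q3 is not an accept state)


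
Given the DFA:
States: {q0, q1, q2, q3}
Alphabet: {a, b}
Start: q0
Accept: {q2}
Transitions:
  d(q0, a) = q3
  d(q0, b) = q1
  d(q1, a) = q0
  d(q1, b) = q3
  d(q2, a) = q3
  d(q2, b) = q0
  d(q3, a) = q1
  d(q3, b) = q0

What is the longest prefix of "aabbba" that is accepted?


Run the DFA, marking each prefix where the state is accepting:
  "" -> q0 [reject]
  "a" -> q3 [reject]
  "aa" -> q1 [reject]
  "aab" -> q3 [reject]
  "aabb" -> q0 [reject]
  "aabbb" -> q1 [reject]
  "aabbba" -> q0 [reject]

No prefix is accepted


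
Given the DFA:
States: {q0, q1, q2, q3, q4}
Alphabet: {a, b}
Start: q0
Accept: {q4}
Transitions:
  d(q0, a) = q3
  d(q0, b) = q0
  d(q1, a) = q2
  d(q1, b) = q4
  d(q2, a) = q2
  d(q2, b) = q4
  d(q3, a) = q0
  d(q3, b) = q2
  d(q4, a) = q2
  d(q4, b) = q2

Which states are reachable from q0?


BFS from q0:
  layer 0: {q0}
  layer 1: {q3}
  layer 2: {q2}
  layer 3: {q4}

{q0, q2, q3, q4}


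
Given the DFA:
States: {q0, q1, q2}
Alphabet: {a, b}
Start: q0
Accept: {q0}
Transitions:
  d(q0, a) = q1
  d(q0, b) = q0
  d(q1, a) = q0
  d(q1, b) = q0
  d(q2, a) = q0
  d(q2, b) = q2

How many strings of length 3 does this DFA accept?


Enumerating all length-3 strings:
  "aaa" -> q1 [reject]
  "aab" -> q0 [accept]
  "aba" -> q1 [reject]
  "abb" -> q0 [accept]
  "baa" -> q0 [accept]
  "bab" -> q0 [accept]
  "bba" -> q1 [reject]
  "bbb" -> q0 [accept]

5 out of 8


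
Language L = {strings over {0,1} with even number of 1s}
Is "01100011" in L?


count('1') = 4; 4 mod 2 = 0

Yes, "01100011" is in L


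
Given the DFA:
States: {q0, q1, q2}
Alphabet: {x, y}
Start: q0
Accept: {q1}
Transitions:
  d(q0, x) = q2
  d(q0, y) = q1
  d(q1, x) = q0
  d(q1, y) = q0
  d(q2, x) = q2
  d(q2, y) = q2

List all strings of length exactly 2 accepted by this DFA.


All strings of length 2: 4 total
Accepted: 0

None


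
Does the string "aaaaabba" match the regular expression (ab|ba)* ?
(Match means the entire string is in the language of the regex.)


|string| = 8; first = 'a'; last = 'a'

No, "aaaaabba" does not match (ab|ba)*


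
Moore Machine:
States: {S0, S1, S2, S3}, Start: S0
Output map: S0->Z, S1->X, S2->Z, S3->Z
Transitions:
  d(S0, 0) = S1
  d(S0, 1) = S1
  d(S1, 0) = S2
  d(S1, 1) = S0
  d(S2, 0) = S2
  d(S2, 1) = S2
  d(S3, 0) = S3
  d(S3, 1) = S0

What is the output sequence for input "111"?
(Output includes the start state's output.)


Start: S0 (output Z)
  --1--> S1 (output X)
  --1--> S0 (output Z)
  --1--> S1 (output X)

"ZXZX"


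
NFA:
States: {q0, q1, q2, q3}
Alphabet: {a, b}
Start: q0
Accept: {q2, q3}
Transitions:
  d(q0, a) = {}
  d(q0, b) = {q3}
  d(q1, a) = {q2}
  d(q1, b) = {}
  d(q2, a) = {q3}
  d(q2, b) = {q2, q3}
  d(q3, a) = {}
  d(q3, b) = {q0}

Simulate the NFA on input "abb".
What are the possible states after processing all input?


Start: {q0}
  --a--> {}
  --b--> {}
  --b--> {}

{} (empty set, no valid transitions)


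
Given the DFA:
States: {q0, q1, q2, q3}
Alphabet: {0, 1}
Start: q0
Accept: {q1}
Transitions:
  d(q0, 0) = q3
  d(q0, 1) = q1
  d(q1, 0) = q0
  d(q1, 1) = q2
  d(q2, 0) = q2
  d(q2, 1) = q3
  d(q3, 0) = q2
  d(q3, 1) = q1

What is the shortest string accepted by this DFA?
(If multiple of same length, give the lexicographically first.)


BFS by string length (lex-first path to each state shown):
  len 0: q0<-""
  len 1: q1<-"1", q3<-"0"
Found accept state at length 1.

"1"


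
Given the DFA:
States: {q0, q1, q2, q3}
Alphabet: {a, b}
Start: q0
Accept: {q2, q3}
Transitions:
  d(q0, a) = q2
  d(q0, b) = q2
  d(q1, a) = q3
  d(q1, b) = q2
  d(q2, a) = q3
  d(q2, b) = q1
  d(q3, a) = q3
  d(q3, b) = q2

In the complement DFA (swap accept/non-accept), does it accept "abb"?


Trace: q0 -> q2 -> q1 -> q2
Final: q2
Original accept: {q2, q3}
Complement: q2 is in original accept

No, complement rejects (original accepts)


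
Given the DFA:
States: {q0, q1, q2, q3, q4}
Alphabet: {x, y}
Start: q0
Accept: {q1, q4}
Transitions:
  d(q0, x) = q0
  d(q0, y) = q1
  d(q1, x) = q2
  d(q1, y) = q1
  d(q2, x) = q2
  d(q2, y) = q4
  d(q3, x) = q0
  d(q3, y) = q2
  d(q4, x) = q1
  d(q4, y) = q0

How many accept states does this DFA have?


Accept states listed: {q1, q4}
Counting: q1(1) q4(2)

2


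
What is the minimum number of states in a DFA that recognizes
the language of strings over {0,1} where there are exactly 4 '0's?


States: count = 0, 1, ..., 4 (that's 5 states), plus a dead state for count > 4.
Total: 5 + 1 = 6. Accept = count-4 state.

6


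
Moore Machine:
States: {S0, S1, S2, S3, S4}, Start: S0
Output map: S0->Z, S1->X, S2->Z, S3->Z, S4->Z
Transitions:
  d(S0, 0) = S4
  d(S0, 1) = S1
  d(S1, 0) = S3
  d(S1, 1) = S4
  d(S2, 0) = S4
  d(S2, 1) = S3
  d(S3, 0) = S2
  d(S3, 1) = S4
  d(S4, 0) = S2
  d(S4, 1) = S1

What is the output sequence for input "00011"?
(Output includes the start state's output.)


Start: S0 (output Z)
  --0--> S4 (output Z)
  --0--> S2 (output Z)
  --0--> S4 (output Z)
  --1--> S1 (output X)
  --1--> S4 (output Z)

"ZZZZXZ"


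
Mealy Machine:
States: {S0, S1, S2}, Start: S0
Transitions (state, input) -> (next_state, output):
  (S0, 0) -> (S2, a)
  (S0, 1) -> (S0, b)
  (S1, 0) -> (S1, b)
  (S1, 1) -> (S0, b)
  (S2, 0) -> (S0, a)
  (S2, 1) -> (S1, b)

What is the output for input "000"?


Step-by-step:
  (S0, 0) -> (S2, a)
  (S2, 0) -> (S0, a)
  (S0, 0) -> (S2, a)

"aaa"


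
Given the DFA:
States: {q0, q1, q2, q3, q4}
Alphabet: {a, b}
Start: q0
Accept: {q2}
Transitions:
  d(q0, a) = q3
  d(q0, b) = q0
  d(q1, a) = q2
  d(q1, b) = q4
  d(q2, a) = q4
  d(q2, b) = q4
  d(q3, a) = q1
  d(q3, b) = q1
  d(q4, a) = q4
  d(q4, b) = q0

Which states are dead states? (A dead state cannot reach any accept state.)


Forward reachability from each state:
  q0 -> reaches accept state q2 (live)
  q1 -> reaches accept state q2 (live)
  q2 -> reaches accept state q2 (live)
  q3 -> reaches accept state q2 (live)
  q4 -> reaches accept state q2 (live)

None (all states can reach an accept state)


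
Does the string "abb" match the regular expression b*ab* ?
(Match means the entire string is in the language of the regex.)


|string| = 3; first = 'a'; last = 'b'

Yes, "abb" matches b*ab*


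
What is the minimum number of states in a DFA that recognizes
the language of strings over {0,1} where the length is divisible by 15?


States track (length) mod 15.
Need 15 states: one per remainder 0..14; accept = remainder 0.

15


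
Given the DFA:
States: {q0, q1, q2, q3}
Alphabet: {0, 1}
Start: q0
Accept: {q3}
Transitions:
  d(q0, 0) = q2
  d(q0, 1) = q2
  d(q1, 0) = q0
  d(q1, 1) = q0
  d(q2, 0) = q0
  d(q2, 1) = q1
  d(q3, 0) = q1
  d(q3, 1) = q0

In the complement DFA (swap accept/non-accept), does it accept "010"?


Trace: q0 -> q2 -> q1 -> q0
Final: q0
Original accept: {q3}
Complement: q0 is not in original accept

Yes, complement accepts (original rejects)


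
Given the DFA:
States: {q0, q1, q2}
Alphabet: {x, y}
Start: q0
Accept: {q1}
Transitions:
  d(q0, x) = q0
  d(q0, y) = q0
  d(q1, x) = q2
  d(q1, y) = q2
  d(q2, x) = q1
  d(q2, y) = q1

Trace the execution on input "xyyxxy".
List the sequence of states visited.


Input: xyyxxy
d(q0, x) = q0
d(q0, y) = q0
d(q0, y) = q0
d(q0, x) = q0
d(q0, x) = q0
d(q0, y) = q0


q0 -> q0 -> q0 -> q0 -> q0 -> q0 -> q0


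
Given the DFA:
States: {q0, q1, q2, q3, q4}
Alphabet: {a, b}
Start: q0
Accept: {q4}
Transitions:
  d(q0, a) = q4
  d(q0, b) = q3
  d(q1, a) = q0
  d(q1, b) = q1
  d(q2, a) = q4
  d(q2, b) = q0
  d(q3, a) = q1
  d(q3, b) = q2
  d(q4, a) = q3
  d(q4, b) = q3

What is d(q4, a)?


Looking up transition d(q4, a)

q3


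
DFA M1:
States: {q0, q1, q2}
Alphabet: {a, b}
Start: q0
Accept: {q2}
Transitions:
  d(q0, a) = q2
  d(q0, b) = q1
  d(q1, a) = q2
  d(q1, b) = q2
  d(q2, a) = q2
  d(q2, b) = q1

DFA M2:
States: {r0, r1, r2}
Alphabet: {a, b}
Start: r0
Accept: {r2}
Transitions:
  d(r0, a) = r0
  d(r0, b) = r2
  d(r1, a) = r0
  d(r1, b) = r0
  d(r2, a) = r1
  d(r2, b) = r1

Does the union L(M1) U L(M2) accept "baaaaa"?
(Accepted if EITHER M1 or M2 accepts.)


M1: final=q2 accepted=True
M2: final=r0 accepted=False

Yes, union accepts


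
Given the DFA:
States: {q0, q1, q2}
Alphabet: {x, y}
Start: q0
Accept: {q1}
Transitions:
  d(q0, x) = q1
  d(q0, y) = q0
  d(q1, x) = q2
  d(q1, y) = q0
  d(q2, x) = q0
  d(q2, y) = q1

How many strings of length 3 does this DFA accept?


Enumerating all length-3 strings:
  "xxx" -> q0 [reject]
  "xxy" -> q1 [accept]
  "xyx" -> q1 [accept]
  "xyy" -> q0 [reject]
  "yxx" -> q2 [reject]
  "yxy" -> q0 [reject]
  "yyx" -> q1 [accept]
  "yyy" -> q0 [reject]

3 out of 8


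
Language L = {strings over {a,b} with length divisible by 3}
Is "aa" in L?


length = 2; 2 mod 3 = 2

No, "aa" is not in L


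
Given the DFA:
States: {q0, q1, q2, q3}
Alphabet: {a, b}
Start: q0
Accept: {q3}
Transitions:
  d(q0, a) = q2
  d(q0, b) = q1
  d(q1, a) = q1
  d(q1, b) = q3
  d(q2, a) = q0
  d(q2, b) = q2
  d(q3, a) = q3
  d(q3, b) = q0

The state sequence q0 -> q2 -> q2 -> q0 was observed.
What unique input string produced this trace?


Trace back each transition to find the symbol:
  q0 --[a]--> q2
  q2 --[b]--> q2
  q2 --[a]--> q0

"aba"


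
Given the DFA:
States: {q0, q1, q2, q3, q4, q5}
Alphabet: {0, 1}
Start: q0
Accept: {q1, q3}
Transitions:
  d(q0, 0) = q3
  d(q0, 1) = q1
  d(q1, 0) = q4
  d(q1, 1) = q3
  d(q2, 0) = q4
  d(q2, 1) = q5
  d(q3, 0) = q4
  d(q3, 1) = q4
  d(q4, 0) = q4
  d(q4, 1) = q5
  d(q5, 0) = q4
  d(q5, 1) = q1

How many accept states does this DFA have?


Accept states listed: {q1, q3}
Counting: q1(1) q3(2)

2


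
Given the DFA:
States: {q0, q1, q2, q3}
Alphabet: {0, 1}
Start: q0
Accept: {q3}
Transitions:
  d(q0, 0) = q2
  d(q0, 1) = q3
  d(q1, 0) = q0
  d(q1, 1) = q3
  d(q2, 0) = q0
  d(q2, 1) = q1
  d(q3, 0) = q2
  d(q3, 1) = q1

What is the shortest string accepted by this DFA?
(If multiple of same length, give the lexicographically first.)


BFS by string length (lex-first path to each state shown):
  len 0: q0<-""
  len 1: q2<-"0", q3<-"1"
Found accept state at length 1.

"1"


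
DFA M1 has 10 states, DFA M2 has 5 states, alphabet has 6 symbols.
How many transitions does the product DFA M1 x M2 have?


Product DFA has 10 * 5 = 50 states.
Each has 6 transitions: 50 * 6 = 300

300


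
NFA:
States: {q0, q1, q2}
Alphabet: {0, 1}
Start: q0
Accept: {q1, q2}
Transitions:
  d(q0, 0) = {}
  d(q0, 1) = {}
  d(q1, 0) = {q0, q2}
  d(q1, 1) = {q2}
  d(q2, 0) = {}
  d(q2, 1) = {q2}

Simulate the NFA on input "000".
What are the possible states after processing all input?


Start: {q0}
  --0--> {}
  --0--> {}
  --0--> {}

{} (empty set, no valid transitions)


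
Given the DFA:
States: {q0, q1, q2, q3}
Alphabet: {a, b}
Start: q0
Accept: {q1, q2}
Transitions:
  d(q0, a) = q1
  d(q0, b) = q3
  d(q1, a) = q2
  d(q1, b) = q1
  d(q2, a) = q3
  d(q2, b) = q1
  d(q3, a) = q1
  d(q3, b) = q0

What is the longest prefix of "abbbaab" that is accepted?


Run the DFA, marking each prefix where the state is accepting:
  "" -> q0 [reject]
  "a" -> q1 [accept]
  "ab" -> q1 [accept]
  "abb" -> q1 [accept]
  "abbb" -> q1 [accept]
  "abbba" -> q2 [accept]
  "abbbaa" -> q3 [reject]
  "abbbaab" -> q0 [reject]

"abbba"


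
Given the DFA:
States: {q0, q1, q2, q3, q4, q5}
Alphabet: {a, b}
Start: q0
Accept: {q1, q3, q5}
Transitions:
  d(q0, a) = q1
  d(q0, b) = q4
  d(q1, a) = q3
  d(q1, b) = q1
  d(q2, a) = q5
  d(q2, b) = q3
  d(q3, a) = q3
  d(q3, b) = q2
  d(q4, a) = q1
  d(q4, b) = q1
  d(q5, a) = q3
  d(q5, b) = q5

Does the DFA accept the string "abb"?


Trace: q0 -> q1 -> q1 -> q1
Final state: q1
Accept states: {q1, q3, q5}

Yes, accepted (final state q1 is an accept state)


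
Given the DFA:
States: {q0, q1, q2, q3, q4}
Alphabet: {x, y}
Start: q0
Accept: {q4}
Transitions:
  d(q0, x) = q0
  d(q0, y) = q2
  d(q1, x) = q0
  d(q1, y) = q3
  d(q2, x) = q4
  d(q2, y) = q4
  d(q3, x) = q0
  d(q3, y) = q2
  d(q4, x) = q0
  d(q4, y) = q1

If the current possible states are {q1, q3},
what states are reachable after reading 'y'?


Apply transition on 'y' from each current state:
  d(q1, y) = q3
  d(q3, y) = q2

{q2, q3}


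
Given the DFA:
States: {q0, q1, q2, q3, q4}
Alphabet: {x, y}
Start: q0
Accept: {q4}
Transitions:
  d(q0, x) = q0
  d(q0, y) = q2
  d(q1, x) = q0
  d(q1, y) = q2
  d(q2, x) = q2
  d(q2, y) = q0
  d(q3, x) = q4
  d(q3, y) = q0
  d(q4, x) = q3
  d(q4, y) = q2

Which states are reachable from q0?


BFS from q0:
  layer 0: {q0}
  layer 1: {q2}

{q0, q2}


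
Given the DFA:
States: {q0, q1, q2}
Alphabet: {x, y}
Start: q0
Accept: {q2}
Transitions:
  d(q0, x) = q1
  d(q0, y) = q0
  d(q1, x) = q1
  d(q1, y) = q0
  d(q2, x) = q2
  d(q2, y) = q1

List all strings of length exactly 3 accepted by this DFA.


All strings of length 3: 8 total
Accepted: 0

None
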